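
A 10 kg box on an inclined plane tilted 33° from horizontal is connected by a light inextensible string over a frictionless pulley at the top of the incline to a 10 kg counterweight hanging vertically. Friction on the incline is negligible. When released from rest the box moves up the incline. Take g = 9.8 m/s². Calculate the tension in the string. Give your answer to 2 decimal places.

75.69 N

For the box on the incline: the weight component along the slope is m₁g sin 33° = 10 × 9.8 × 0.5446 = 53.371 N and the normal force is N = m₁g cos 33° = 82.190 N.
Newton's second law for the box (up-slope positive): T − 53.371 = 10 a. For the hanging counterweight (downward positive): 10 × 9.8 − T = 10 a.
Adding the two equations eliminates T: 44.629 = 20 a, so a = 2.2314 m/s².
Then from the hanging counterweight's equation, T = 10 × (9.8 − 2.2314) = 75.686 N.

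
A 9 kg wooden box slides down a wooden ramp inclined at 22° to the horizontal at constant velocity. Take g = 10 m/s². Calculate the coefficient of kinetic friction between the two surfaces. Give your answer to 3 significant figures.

0.404

At constant velocity the net force along the incline is zero: mg sin 22° = μ mg cos 22°.
So μ = tan 22° = 0.3746 / 0.9272 = 0.4040.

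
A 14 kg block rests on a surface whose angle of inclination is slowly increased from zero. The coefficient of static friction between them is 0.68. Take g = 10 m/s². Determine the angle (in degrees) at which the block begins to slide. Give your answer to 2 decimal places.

At the threshold of sliding, static friction is at its maximum μ_s N and exactly balances the weight component along the incline: mg sin θ = μ_s mg cos θ.
Hence tan θ = μ_s = 0.68, so θ = arctan(0.68) = 34.2157°.

34.22°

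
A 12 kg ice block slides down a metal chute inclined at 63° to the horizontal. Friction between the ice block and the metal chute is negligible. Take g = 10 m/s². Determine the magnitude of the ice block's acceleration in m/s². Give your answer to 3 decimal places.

8.910 m/s²

Resolving the weight along the incline: the component pulling the ice block down the slope is mg sin 63° = 12 × 10 × 0.8910 = 106.920 N, and the normal force is N = mg cos 63° = 12 × 10 × 0.4540 = 54.480 N.
With no friction the net force along the incline is 106.920 N, so a = g sin 63° = 106.920 / 12 = 8.9100 m/s².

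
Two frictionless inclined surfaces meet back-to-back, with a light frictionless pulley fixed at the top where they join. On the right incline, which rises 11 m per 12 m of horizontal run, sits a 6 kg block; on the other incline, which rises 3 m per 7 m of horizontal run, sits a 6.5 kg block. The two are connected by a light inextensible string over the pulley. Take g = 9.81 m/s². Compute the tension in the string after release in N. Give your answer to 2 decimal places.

Resolve each weight along its own incline: the 6 kg mass has component 6 × 9.81 × sin 42.51° = 39.773 N down its slope, and the 6.5 kg mass has 6.5 × 9.81 × sin 23.20° = 25.118 N down its slope.
The 6 kg side's 39.773 N exceeds the other side's 25.118 N, so that mass slides down and the 6.5 kg mass slides up. Taking that direction as positive, Newton's second law for the whole system gives 39.773 − 25.118 = (6 + 6.5) a, so a = 14.655 / 12.5 = 1.1724 m/s².
For the 6.5 kg mass (up-slope positive): T − 25.118 = 6.5 × 1.1724, so T = 32.739 N.

32.74 N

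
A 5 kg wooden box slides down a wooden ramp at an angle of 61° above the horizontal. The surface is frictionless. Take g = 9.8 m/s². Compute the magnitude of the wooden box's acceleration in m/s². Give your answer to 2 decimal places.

8.57 m/s²

Resolving the weight along the incline: the component pulling the wooden box down the slope is mg sin 61° = 5 × 9.8 × 0.8746 = 42.855 N, and the normal force is N = mg cos 61° = 5 × 9.8 × 0.4848 = 23.755 N.
With no friction the net force along the incline is 42.855 N, so a = g sin 61° = 42.855 / 5 = 8.5710 m/s².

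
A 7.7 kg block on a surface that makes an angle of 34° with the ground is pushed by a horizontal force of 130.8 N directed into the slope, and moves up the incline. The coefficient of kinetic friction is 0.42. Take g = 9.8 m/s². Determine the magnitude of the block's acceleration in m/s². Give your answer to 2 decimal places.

1.20 m/s²

The horizontal push has components F cos 34° = 130.8 × 0.8290 = 108.433 N up the incline and F sin 34° = 130.8 × 0.5592 = 73.143 N pressing into the surface.
The normal force is therefore N = mg cos 34° + F sin 34° = 62.556 + 73.143 = 135.699 N, and kinetic friction down the slope is μN = 0.42 × 135.699 = 56.994 N.
Along the incline: F cos 34° − mg sin 34° − μN = ma, so 108.433 − 42.197 − 56.994 = 7.7 a, giving a = 1.2003 m/s².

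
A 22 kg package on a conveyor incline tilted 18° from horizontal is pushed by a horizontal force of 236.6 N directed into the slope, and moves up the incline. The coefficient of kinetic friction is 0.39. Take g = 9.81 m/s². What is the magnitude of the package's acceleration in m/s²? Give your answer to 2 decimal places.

2.26 m/s²

The horizontal push has components F cos 18° = 236.6 × 0.9511 = 225.030 N up the incline and F sin 18° = 236.6 × 0.3090 = 73.109 N pressing into the surface.
The normal force is therefore N = mg cos 18° + F sin 18° = 205.266 + 73.109 = 278.375 N, and kinetic friction down the slope is μN = 0.39 × 278.375 = 108.566 N.
Along the incline: F cos 18° − mg sin 18° − μN = ma, so 225.030 − 66.688 − 108.566 = 22 a, giving a = 2.2625 m/s².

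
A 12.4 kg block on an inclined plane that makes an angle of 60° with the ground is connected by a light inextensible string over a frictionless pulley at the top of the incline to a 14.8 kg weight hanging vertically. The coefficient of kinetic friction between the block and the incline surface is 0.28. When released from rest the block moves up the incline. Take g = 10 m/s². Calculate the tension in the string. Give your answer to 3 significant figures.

For the block on the incline: the weight component along the slope is m₁g sin 60° = 12.4 × 10 × 0.8660 = 107.384 N and the normal force is N = m₁g cos 60° = 62.000 N.
Kinetic friction opposes the block's motion up the incline: f = μN = 0.28 × 62.000 = 17.360 N acting down the slope.
Newton's second law for the block (up-slope positive): T − 107.384 − 17.360 = 12.4 a. For the hanging weight (downward positive): 14.8 × 10 − T = 14.8 a.
Adding the two equations eliminates T: 23.256 = 27.2 a, so a = 0.8550 m/s².
Then from the hanging weight's equation, T = 14.8 × (10 − 0.8550) = 135.346 N.

135 N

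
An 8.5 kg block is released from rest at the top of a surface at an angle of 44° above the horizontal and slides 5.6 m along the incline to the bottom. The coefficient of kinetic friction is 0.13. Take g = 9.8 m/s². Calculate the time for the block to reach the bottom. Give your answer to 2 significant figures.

The weight component along the incline is mg sin 44° = 57.865 N and the normal force is N = mg cos 44° = 59.921 N.
Friction up the slope is f = μN = 0.13 × 59.921 = 7.790 N, so the net downslope force is 57.865 − 7.790 = 50.075 N and a = 50.075 / 8.5 = 5.8912 m/s².
Starting from rest, L = ½at², so t = √(2L/a) = √(2 × 5.6 / 5.8912) = 1.3788 s.

1.4 s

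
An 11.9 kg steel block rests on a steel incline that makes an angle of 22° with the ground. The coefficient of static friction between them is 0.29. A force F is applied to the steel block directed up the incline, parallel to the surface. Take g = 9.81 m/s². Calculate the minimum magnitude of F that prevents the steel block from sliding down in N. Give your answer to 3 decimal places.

The normal force is N = mg cos 22° = 108.239 N. With F at its minimum the steel block is on the verge of sliding down, so static friction is at its maximum μ_s N = 0.29 × 108.239 = 31.389 N and acts up the slope.
Equilibrium along the incline: F + μ_s N = mg sin 22°, so F = 43.731 − 31.389 = 12.342 N.

12.342 N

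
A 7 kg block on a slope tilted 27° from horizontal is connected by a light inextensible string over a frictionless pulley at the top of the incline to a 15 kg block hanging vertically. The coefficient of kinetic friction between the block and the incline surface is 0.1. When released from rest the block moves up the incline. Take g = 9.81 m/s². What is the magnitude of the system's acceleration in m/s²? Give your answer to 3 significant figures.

For the block on the incline: the weight component along the slope is m₁g sin 27° = 7 × 9.81 × 0.4540 = 31.176 N and the normal force is N = m₁g cos 27° = 61.185 N.
Kinetic friction opposes the block's motion up the incline: f = μN = 0.1 × 61.185 = 6.119 N acting down the slope.
Newton's second law for the block (up-slope positive): T − 31.176 − 6.119 = 7 a. For the hanging block (downward positive): 15 × 9.81 − T = 15 a.
Adding the two equations eliminates T: 109.855 = 22 a, so a = 4.9934 m/s².

4.99 m/s²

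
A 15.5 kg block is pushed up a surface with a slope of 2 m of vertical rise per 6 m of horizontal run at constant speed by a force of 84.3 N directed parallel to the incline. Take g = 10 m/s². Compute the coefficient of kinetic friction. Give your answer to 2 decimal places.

At constant speed ΣF = 0 along the incline. The applied 84.3 N acts up the slope; the weight component mg sin 18.43° = 49.015 N and kinetic friction μN both act down the slope.
So 84.3 = 49.015 + μ × 147.046, giving μ = (84.3 − 49.015) / 147.046 = 0.2400.

0.24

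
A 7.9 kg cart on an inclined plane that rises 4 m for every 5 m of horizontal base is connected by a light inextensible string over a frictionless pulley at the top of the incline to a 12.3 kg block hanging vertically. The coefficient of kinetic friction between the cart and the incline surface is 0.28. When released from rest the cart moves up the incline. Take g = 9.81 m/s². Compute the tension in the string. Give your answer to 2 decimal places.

For the cart on the incline: the weight component along the slope is m₁g sin 38.66° = 7.9 × 9.81 × 0.6247 = 48.414 N and the normal force is N = m₁g cos 38.66° = 60.517 N.
Kinetic friction opposes the cart's motion up the incline: f = μN = 0.28 × 60.517 = 16.945 N acting down the slope.
Newton's second law for the cart (up-slope positive): T − 48.414 − 16.945 = 7.9 a. For the hanging block (downward positive): 12.3 × 9.81 − T = 12.3 a.
Adding the two equations eliminates T: 55.304 = 20.2 a, so a = 2.7378 m/s².
Then from the hanging block's equation, T = 12.3 × (9.81 − 2.7378) = 86.988 N.

86.99 N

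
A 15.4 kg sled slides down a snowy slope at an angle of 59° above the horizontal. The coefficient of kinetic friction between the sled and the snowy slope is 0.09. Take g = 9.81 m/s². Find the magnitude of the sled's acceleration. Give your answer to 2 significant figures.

8.0 m/s²

Resolving the weight along the incline: the component pulling the sled down the slope is mg sin 59° = 15.4 × 9.81 × 0.8572 = 129.501 N, and the normal force is N = mg cos 59° = 15.4 × 9.81 × 0.5150 = 77.803 N.
Kinetic friction acts up the slope with magnitude f = μN = 0.09 × 77.803 = 7.002 N.
Net force along the incline is 129.501 − 7.002 = 122.499 N, so a = 122.499 / 15.4 = 7.9545 m/s².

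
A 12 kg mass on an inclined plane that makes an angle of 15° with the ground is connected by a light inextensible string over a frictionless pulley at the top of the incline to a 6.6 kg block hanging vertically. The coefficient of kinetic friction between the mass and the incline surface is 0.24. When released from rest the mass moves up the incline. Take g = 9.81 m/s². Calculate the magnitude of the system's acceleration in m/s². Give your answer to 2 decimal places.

0.38 m/s²

For the mass on the incline: the weight component along the slope is m₁g sin 15° = 12 × 9.81 × 0.2588 = 30.466 N and the normal force is N = m₁g cos 15° = 113.709 N.
Kinetic friction opposes the mass's motion up the incline: f = μN = 0.24 × 113.709 = 27.290 N acting down the slope.
Newton's second law for the mass (up-slope positive): T − 30.466 − 27.290 = 12 a. For the hanging block (downward positive): 6.6 × 9.81 − T = 6.6 a.
Adding the two equations eliminates T: 6.990 = 18.6 a, so a = 0.3758 m/s².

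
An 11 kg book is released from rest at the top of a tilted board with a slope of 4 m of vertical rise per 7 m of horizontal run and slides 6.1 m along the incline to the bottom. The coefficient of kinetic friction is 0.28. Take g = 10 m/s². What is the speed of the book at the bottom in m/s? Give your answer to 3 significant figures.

5.56 m/s

The weight component along the incline is mg sin 29.74° = 54.575 N and the normal force is N = mg cos 29.74° = 95.507 N.
Friction up the slope is f = μN = 0.28 × 95.507 = 26.742 N, so the net downslope force is 54.575 − 26.742 = 27.833 N and a = 27.833 / 11 = 2.5303 m/s².
Starting from rest over a distance of 6.1 m, v² = 2aL = 2 × 2.5303 × 6.1 = 30.8697, so v = 5.5561 m/s.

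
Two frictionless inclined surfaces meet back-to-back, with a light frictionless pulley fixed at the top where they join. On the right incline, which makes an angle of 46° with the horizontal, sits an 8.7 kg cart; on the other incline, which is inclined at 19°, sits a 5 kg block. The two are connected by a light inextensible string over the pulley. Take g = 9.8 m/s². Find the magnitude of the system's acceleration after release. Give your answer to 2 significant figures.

Resolve each weight along its own incline: the 8.7 kg mass has component 8.7 × 9.8 × sin 46° = 61.331 N down its slope, and the 5 kg mass has 5 × 9.8 × sin 19° = 15.953 N down its slope.
The 8.7 kg side's 61.331 N exceeds the other side's 15.953 N, so that mass slides down and the 5 kg mass slides up. Taking that direction as positive, Newton's second law for the whole system gives 61.331 − 15.953 = (8.7 + 5) a, so a = 45.378 / 13.7 = 3.3123 m/s².

3.3 m/s²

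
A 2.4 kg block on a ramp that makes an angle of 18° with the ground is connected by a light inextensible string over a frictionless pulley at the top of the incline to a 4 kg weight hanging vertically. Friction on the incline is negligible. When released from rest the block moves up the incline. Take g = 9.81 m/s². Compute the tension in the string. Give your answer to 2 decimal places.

19.26 N

For the block on the incline: the weight component along the slope is m₁g sin 18° = 2.4 × 9.81 × 0.3090 = 7.275 N and the normal force is N = m₁g cos 18° = 22.392 N.
Newton's second law for the block (up-slope positive): T − 7.275 = 2.4 a. For the hanging weight (downward positive): 4 × 9.81 − T = 4 a.
Adding the two equations eliminates T: 31.965 = 6.4 a, so a = 4.9945 m/s².
Then from the hanging weight's equation, T = 4 × (9.81 − 4.9945) = 19.262 N.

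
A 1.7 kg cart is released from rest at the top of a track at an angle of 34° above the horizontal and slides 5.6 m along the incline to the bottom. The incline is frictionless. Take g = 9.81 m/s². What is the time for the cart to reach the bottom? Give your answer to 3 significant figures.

The weight component along the incline is mg sin 34° = 9.326 N and the normal force is N = mg cos 34° = 13.826 N.
With no friction, a = g sin 34° = 5.4857 m/s².
Starting from rest, L = ½at², so t = √(2L/a) = √(2 × 5.6 / 5.4857) = 1.4289 s.

1.43 s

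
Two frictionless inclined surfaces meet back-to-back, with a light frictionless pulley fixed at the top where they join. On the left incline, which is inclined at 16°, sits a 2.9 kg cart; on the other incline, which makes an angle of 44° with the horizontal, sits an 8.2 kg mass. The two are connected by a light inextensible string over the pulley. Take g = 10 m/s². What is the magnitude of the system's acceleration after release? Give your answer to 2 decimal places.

Resolve each weight along its own incline: the 2.9 kg mass has component 2.9 × 10 × sin 16° = 7.993 N down its slope, and the 8.2 kg mass has 8.2 × 10 × sin 44° = 56.962 N down its slope.
The 8.2 kg side's 56.962 N exceeds the other side's 7.993 N, so that mass slides down and the 2.9 kg mass slides up. Taking that direction as positive, Newton's second law for the whole system gives 56.962 − 7.993 = (2.9 + 8.2) a, so a = 48.969 / 11.1 = 4.4116 m/s².

4.41 m/s²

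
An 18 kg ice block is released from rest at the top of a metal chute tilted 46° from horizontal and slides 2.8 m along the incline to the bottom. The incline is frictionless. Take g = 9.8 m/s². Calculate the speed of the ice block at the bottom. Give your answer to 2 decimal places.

6.28 m/s

The weight component along the incline is mg sin 46° = 126.892 N and the normal force is N = mg cos 46° = 122.538 N.
With no friction, a = g sin 46° = 7.0495 m/s².
Starting from rest over a distance of 2.8 m, v² = 2aL = 2 × 7.0495 × 2.8 = 39.4772, so v = 6.2831 m/s.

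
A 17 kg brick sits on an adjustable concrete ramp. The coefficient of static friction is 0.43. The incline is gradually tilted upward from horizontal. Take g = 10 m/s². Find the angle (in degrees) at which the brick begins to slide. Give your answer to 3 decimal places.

At the threshold of sliding, static friction is at its maximum μ_s N and exactly balances the weight component along the incline: mg sin θ = μ_s mg cos θ.
Hence tan θ = μ_s = 0.43, so θ = arctan(0.43) = 23.2677°.

23.268°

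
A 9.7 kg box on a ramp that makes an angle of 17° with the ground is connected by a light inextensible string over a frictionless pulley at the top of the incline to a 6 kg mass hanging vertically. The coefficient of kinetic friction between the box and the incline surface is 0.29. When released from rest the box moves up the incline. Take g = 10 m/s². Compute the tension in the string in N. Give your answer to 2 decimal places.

For the box on the incline: the weight component along the slope is m₁g sin 17° = 9.7 × 10 × 0.2924 = 28.363 N and the normal force is N = m₁g cos 17° = 92.762 N.
Kinetic friction opposes the box's motion up the incline: f = μN = 0.29 × 92.762 = 26.901 N acting down the slope.
Newton's second law for the box (up-slope positive): T − 28.363 − 26.901 = 9.7 a. For the hanging mass (downward positive): 6 × 10 − T = 6 a.
Adding the two equations eliminates T: 4.736 = 15.7 a, so a = 0.3017 m/s².
Then from the hanging mass's equation, T = 6 × (10 − 0.3017) = 58.190 N.

58.19 N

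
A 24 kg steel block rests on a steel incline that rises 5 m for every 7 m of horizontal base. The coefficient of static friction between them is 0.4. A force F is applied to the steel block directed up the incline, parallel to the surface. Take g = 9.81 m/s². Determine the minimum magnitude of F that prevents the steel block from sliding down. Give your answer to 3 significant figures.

The normal force is N = mg cos 35.54° = 191.585 N. With F at its minimum the steel block is on the verge of sliding down, so static friction is at its maximum μ_s N = 0.4 × 191.585 = 76.634 N and acts up the slope.
Equilibrium along the incline: F + μ_s N = mg sin 35.54°, so F = 136.847 − 76.634 = 60.213 N.

60.2 N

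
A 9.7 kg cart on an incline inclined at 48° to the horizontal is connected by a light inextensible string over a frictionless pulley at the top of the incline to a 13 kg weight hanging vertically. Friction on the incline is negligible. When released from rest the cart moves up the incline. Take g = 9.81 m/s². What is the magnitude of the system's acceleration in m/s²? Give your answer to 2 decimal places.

2.50 m/s²

For the cart on the incline: the weight component along the slope is m₁g sin 48° = 9.7 × 9.81 × 0.7431 = 70.711 N and the normal force is N = m₁g cos 48° = 63.672 N.
Newton's second law for the cart (up-slope positive): T − 70.711 = 9.7 a. For the hanging weight (downward positive): 13 × 9.81 − T = 13 a.
Adding the two equations eliminates T: 56.819 = 22.7 a, so a = 2.5030 m/s².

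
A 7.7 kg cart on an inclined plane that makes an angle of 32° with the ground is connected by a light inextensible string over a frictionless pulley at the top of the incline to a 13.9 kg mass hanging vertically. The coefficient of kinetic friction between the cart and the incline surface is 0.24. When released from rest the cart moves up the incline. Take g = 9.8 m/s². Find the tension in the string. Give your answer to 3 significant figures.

For the cart on the incline: the weight component along the slope is m₁g sin 32° = 7.7 × 9.8 × 0.5299 = 39.986 N and the normal force is N = m₁g cos 32° = 63.994 N.
Kinetic friction opposes the cart's motion up the incline: f = μN = 0.24 × 63.994 = 15.359 N acting down the slope.
Newton's second law for the cart (up-slope positive): T − 39.986 − 15.359 = 7.7 a. For the hanging mass (downward positive): 13.9 × 9.8 − T = 13.9 a.
Adding the two equations eliminates T: 80.875 = 21.6 a, so a = 3.7442 m/s².
Then from the hanging mass's equation, T = 13.9 × (9.8 − 3.7442) = 84.176 N.

84.2 N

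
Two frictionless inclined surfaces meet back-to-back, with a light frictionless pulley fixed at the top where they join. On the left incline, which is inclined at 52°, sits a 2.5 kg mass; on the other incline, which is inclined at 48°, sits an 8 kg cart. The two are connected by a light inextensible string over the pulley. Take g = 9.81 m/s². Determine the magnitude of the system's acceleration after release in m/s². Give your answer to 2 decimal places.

Resolve each weight along its own incline: the 2.5 kg mass has component 2.5 × 9.81 × sin 52° = 19.326 N down its slope, and the 8 kg mass has 8 × 9.81 × sin 48° = 58.322 N down its slope.
The 8 kg side's 58.322 N exceeds the other side's 19.326 N, so that mass slides down and the 2.5 kg mass slides up. Taking that direction as positive, Newton's second law for the whole system gives 58.322 − 19.326 = (2.5 + 8) a, so a = 38.996 / 10.5 = 3.7139 m/s².

3.71 m/s²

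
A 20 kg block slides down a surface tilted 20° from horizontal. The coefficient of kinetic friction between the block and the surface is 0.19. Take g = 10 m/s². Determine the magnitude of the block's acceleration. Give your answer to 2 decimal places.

1.63 m/s²

Resolving the weight along the incline: the component pulling the block down the slope is mg sin 20° = 20 × 10 × 0.3420 = 68.400 N, and the normal force is N = mg cos 20° = 20 × 10 × 0.9397 = 187.940 N.
Kinetic friction acts up the slope with magnitude f = μN = 0.19 × 187.940 = 35.709 N.
Net force along the incline is 68.400 − 35.709 = 32.691 N, so a = 32.691 / 20 = 1.6346 m/s².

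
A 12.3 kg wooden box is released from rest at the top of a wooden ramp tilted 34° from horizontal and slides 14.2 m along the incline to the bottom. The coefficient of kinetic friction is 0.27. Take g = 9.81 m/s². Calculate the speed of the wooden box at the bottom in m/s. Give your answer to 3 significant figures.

9.67 m/s

The weight component along the incline is mg sin 34° = 67.474 N and the normal force is N = mg cos 34° = 100.034 N.
Friction up the slope is f = μN = 0.27 × 100.034 = 27.009 N, so the net downslope force is 67.474 − 27.009 = 40.465 N and a = 40.465 / 12.3 = 3.2898 m/s².
Starting from rest over a distance of 14.2 m, v² = 2aL = 2 × 3.2898 × 14.2 = 93.4303, so v = 9.6659 m/s.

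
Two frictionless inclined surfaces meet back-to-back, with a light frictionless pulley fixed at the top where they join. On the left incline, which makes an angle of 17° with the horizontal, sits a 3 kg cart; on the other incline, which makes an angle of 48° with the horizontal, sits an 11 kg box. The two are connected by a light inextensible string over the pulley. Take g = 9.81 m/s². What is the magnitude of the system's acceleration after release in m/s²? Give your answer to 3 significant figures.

Resolve each weight along its own incline: the 3 kg mass has component 3 × 9.81 × sin 17° = 8.604 N down its slope, and the 11 kg mass has 11 × 9.81 × sin 48° = 80.193 N down its slope.
The 11 kg side's 80.193 N exceeds the other side's 8.604 N, so that mass slides down and the 3 kg mass slides up. Taking that direction as positive, Newton's second law for the whole system gives 80.193 − 8.604 = (3 + 11) a, so a = 71.589 / 14 = 5.1135 m/s².

5.11 m/s²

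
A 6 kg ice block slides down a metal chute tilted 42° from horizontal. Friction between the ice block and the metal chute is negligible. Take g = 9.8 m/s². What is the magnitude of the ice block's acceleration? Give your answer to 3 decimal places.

6.557 m/s²

Resolving the weight along the incline: the component pulling the ice block down the slope is mg sin 42° = 6 × 9.8 × 0.6691 = 39.343 N, and the normal force is N = mg cos 42° = 6 × 9.8 × 0.7431 = 43.694 N.
With no friction the net force along the incline is 39.343 N, so a = g sin 42° = 39.343 / 6 = 6.5572 m/s².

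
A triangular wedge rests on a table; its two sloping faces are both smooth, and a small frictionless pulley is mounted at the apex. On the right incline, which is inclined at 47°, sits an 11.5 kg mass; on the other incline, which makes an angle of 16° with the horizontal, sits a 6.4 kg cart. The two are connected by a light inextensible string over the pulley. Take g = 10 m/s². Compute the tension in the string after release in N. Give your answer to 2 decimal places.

41.40 N

Resolve each weight along its own incline: the 11.5 kg mass has component 11.5 × 10 × sin 47° = 84.106 N down its slope, and the 6.4 kg mass has 6.4 × 10 × sin 16° = 17.641 N down its slope.
The 11.5 kg side's 84.106 N exceeds the other side's 17.641 N, so that mass slides down and the 6.4 kg mass slides up. Taking that direction as positive, Newton's second law for the whole system gives 84.106 − 17.641 = (11.5 + 6.4) a, so a = 66.465 / 17.9 = 3.7131 m/s².
For the 6.4 kg mass (up-slope positive): T − 17.641 = 6.4 × 3.7131, so T = 41.405 N.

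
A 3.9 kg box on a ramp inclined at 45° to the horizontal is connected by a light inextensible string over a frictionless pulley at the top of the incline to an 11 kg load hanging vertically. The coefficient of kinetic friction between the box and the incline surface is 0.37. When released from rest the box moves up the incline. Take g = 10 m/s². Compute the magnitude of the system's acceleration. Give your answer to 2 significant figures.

4.8 m/s²

For the box on the incline: the weight component along the slope is m₁g sin 45° = 3.9 × 10 × 0.7071 = 27.577 N and the normal force is N = m₁g cos 45° = 27.577 N.
Kinetic friction opposes the box's motion up the incline: f = μN = 0.37 × 27.577 = 10.203 N acting down the slope.
Newton's second law for the box (up-slope positive): T − 27.577 − 10.203 = 3.9 a. For the hanging load (downward positive): 11 × 10 − T = 11 a.
Adding the two equations eliminates T: 72.220 = 14.9 a, so a = 4.8470 m/s².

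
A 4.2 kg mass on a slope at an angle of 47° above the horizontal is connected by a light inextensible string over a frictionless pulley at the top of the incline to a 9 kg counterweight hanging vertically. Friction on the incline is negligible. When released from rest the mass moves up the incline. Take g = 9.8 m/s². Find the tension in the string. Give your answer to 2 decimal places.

For the mass on the incline: the weight component along the slope is m₁g sin 47° = 4.2 × 9.8 × 0.7314 = 30.104 N and the normal force is N = m₁g cos 47° = 28.071 N.
Newton's second law for the mass (up-slope positive): T − 30.104 = 4.2 a. For the hanging counterweight (downward positive): 9 × 9.8 − T = 9 a.
Adding the two equations eliminates T: 58.096 = 13.2 a, so a = 4.4012 m/s².
Then from the hanging counterweight's equation, T = 9 × (9.8 − 4.4012) = 48.589 N.

48.59 N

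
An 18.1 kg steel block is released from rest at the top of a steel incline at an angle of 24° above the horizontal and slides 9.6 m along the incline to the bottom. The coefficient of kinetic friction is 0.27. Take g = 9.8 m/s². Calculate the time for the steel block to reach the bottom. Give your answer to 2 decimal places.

3.50 s

The weight component along the incline is mg sin 24° = 72.147 N and the normal force is N = mg cos 24° = 162.045 N.
Friction up the slope is f = μN = 0.27 × 162.045 = 43.752 N, so the net downslope force is 72.147 − 43.752 = 28.395 N and a = 28.395 / 18.1 = 1.5688 m/s².
Starting from rest, L = ½at², so t = √(2L/a) = √(2 × 9.6 / 1.5688) = 3.4984 s.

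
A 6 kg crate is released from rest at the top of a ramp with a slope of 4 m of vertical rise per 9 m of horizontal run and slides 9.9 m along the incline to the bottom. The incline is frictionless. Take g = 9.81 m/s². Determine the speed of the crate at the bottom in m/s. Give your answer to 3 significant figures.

8.88 m/s

The weight component along the incline is mg sin 23.96° = 23.905 N and the normal force is N = mg cos 23.96° = 53.787 N.
With no friction, a = g sin 23.96° = 3.9842 m/s².
Starting from rest over a distance of 9.9 m, v² = 2aL = 2 × 3.9842 × 9.9 = 78.8872, so v = 8.8818 m/s.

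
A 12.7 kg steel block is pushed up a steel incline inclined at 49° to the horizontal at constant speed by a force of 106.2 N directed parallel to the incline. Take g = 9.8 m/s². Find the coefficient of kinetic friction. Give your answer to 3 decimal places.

At constant speed ΣF = 0 along the incline. The applied 106.2 N acts up the slope; the weight component mg sin 49° = 93.931 N and kinetic friction μN both act down the slope.
So 106.2 = 93.931 + μ × 81.653, giving μ = (106.2 − 93.931) / 81.653 = 0.1503.

0.150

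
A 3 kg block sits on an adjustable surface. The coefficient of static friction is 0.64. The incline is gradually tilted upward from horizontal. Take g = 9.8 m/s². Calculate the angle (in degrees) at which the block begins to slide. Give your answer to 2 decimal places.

At the threshold of sliding, static friction is at its maximum μ_s N and exactly balances the weight component along the incline: mg sin θ = μ_s mg cos θ.
Hence tan θ = μ_s = 0.64, so θ = arctan(0.64) = 32.6192°.

32.62°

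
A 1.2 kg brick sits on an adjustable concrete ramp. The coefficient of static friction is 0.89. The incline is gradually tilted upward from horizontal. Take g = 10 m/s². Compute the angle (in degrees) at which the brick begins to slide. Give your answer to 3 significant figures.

At the threshold of sliding, static friction is at its maximum μ_s N and exactly balances the weight component along the incline: mg sin θ = μ_s mg cos θ.
Hence tan θ = μ_s = 0.89, so θ = arctan(0.89) = 41.6691°.

41.7°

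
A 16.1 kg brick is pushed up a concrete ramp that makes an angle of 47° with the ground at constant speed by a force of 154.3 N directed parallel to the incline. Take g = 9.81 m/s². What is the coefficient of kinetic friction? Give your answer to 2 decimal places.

0.36

At constant speed ΣF = 0 along the incline. The applied 154.3 N acts up the slope; the weight component mg sin 47° = 115.511 N and kinetic friction μN both act down the slope.
So 154.3 = 115.511 + μ × 107.716, giving μ = (154.3 − 115.511) / 107.716 = 0.3601.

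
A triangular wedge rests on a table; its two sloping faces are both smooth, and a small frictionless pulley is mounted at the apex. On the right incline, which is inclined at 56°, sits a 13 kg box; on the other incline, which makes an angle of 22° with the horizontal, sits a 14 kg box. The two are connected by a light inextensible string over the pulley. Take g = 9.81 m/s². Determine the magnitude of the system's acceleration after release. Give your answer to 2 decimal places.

2.01 m/s²

Resolve each weight along its own incline: the 13 kg mass has component 13 × 9.81 × sin 56° = 105.727 N down its slope, and the 14 kg mass has 14 × 9.81 × sin 22° = 51.448 N down its slope.
The 13 kg side's 105.727 N exceeds the other side's 51.448 N, so that mass slides down and the 14 kg mass slides up. Taking that direction as positive, Newton's second law for the whole system gives 105.727 − 51.448 = (13 + 14) a, so a = 54.279 / 27 = 2.0103 m/s².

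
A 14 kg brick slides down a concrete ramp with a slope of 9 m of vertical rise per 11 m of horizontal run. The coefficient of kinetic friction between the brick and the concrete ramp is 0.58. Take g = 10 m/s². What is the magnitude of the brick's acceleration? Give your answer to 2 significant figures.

1.8 m/s²

Resolving the weight along the incline: the component pulling the brick down the slope is mg sin 39.29° = 14 × 10 × 0.6332 = 88.648 N, and the normal force is N = mg cos 39.29° = 14 × 10 × 0.7740 = 108.360 N.
Kinetic friction acts up the slope with magnitude f = μN = 0.58 × 108.360 = 62.849 N.
Net force along the incline is 88.648 − 62.849 = 25.799 N, so a = 25.799 / 14 = 1.8428 m/s².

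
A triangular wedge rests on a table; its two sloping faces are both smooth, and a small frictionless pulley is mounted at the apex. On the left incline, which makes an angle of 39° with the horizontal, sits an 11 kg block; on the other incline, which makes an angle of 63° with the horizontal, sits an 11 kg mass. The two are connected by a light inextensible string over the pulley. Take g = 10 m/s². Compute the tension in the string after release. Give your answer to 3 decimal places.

Resolve each weight along its own incline: the 11 kg mass has component 11 × 10 × sin 39° = 69.225 N down its slope, and the 11 kg mass has 11 × 10 × sin 63° = 98.011 N down its slope.
The 11 kg side's 98.011 N exceeds the other side's 69.225 N, so that mass slides down and the 11 kg mass slides up. Taking that direction as positive, Newton's second law for the whole system gives 98.011 − 69.225 = (11 + 11) a, so a = 28.786 / 22 = 1.3085 m/s².
For the 11 kg mass (up-slope positive): T − 69.225 = 11 × 1.3085, so T = 83.618 N.

83.618 N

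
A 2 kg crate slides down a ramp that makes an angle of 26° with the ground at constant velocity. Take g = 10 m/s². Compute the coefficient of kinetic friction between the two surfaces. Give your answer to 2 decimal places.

0.49

At constant velocity the net force along the incline is zero: mg sin 26° = μ mg cos 26°.
So μ = tan 26° = 0.4384 / 0.8988 = 0.4878.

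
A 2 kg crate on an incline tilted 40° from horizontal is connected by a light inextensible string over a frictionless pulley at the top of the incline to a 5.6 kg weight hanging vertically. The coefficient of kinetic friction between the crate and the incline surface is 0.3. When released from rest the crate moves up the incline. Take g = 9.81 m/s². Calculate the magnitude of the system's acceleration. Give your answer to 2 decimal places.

4.98 m/s²

For the crate on the incline: the weight component along the slope is m₁g sin 40° = 2 × 9.81 × 0.6428 = 12.612 N and the normal force is N = m₁g cos 40° = 15.030 N.
Kinetic friction opposes the crate's motion up the incline: f = μN = 0.3 × 15.030 = 4.509 N acting down the slope.
Newton's second law for the crate (up-slope positive): T − 12.612 − 4.509 = 2 a. For the hanging weight (downward positive): 5.6 × 9.81 − T = 5.6 a.
Adding the two equations eliminates T: 37.815 = 7.6 a, so a = 4.9757 m/s².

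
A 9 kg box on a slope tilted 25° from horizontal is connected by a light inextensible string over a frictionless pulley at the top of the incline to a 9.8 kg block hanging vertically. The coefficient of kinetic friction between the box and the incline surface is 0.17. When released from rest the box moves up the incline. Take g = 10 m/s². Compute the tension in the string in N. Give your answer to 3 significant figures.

74.0 N

For the box on the incline: the weight component along the slope is m₁g sin 25° = 9 × 10 × 0.4226 = 38.034 N and the normal force is N = m₁g cos 25° = 81.568 N.
Kinetic friction opposes the box's motion up the incline: f = μN = 0.17 × 81.568 = 13.867 N acting down the slope.
Newton's second law for the box (up-slope positive): T − 38.034 − 13.867 = 9 a. For the hanging block (downward positive): 9.8 × 10 − T = 9.8 a.
Adding the two equations eliminates T: 46.099 = 18.8 a, so a = 2.4521 m/s².
Then from the hanging block's equation, T = 9.8 × (10 − 2.4521) = 73.969 N.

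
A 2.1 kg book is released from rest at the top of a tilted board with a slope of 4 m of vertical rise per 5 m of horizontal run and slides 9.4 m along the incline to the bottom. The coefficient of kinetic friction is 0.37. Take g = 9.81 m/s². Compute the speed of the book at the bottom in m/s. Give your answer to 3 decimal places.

The weight component along the incline is mg sin 38.66° = 12.869 N and the normal force is N = mg cos 38.66° = 16.087 N.
Friction up the slope is f = μN = 0.37 × 16.087 = 5.952 N, so the net downslope force is 12.869 − 5.952 = 6.917 N and a = 6.917 / 2.1 = 3.2938 m/s².
Starting from rest over a distance of 9.4 m, v² = 2aL = 2 × 3.2938 × 9.4 = 61.9234, so v = 7.8691 m/s.

7.869 m/s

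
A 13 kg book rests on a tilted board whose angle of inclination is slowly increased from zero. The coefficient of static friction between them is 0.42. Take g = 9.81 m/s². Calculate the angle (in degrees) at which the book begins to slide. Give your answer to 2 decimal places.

22.78°

At the threshold of sliding, static friction is at its maximum μ_s N and exactly balances the weight component along the incline: mg sin θ = μ_s mg cos θ.
Hence tan θ = μ_s = 0.42, so θ = arctan(0.42) = 22.7824°.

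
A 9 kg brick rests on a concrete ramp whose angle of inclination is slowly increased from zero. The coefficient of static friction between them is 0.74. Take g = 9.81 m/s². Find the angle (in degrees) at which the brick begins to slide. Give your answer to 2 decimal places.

36.50°

At the threshold of sliding, static friction is at its maximum μ_s N and exactly balances the weight component along the incline: mg sin θ = μ_s mg cos θ.
Hence tan θ = μ_s = 0.74, so θ = arctan(0.74) = 36.5014°.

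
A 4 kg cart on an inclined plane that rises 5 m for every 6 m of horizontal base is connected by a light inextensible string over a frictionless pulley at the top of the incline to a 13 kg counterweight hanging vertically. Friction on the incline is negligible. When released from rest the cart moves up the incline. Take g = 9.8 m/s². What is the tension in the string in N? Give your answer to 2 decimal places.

For the cart on the incline: the weight component along the slope is m₁g sin 39.81° = 4 × 9.8 × 0.6402 = 25.096 N and the normal force is N = m₁g cos 39.81° = 30.114 N.
Newton's second law for the cart (up-slope positive): T − 25.096 = 4 a. For the hanging counterweight (downward positive): 13 × 9.8 − T = 13 a.
Adding the two equations eliminates T: 102.304 = 17 a, so a = 6.0179 m/s².
Then from the hanging counterweight's equation, T = 13 × (9.8 − 6.0179) = 49.167 N.

49.17 N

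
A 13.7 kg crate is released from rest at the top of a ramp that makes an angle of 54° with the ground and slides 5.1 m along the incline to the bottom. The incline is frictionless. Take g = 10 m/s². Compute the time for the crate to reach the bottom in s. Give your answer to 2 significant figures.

The weight component along the incline is mg sin 54° = 110.835 N and the normal force is N = mg cos 54° = 80.527 N.
With no friction, a = g sin 54° = 8.0902 m/s².
Starting from rest, L = ½at², so t = √(2L/a) = √(2 × 5.1 / 8.0902) = 1.1228 s.

1.1 s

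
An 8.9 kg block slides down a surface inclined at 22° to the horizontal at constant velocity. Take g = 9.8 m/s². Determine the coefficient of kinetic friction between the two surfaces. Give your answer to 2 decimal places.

At constant velocity the net force along the incline is zero: mg sin 22° = μ mg cos 22°.
So μ = tan 22° = 0.3746 / 0.9272 = 0.4040.

0.40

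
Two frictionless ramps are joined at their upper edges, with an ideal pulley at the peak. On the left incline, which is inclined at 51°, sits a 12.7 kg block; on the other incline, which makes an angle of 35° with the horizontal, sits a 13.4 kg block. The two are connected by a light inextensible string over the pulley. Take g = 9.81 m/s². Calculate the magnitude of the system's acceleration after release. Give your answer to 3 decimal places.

Resolve each weight along its own incline: the 12.7 kg mass has component 12.7 × 9.81 × sin 51° = 96.822 N down its slope, and the 13.4 kg mass has 13.4 × 9.81 × sin 35° = 75.399 N down its slope.
The 12.7 kg side's 96.822 N exceeds the other side's 75.399 N, so that mass slides down and the 13.4 kg mass slides up. Taking that direction as positive, Newton's second law for the whole system gives 96.822 − 75.399 = (12.7 + 13.4) a, so a = 21.423 / 26.1 = 0.8208 m/s².

0.821 m/s²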